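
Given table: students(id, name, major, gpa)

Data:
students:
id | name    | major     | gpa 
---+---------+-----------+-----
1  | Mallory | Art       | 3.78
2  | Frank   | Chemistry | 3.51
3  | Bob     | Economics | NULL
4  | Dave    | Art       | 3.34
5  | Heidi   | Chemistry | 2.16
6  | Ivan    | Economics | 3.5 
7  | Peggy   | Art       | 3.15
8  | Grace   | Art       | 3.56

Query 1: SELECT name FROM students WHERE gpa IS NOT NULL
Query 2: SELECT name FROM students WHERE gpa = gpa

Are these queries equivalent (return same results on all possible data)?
Yes, equivalent

Both queries return: [('Dave',), ('Frank',), ('Grace',), ('Heidi',), ('Ivan',), ('Mallory',), ('Peggy',)]

Reason: IS NOT NULL vs self-equality (both exclude NULLs)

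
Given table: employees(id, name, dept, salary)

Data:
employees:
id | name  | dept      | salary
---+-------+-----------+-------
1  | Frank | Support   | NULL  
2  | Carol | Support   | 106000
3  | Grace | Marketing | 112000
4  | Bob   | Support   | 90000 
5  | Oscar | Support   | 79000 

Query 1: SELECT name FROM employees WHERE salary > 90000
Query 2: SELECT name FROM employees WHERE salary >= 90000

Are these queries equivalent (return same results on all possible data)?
No, not equivalent

Query 1 returns: [('Carol',), ('Grace',)]
Query 2 returns: [('Carol',), ('Grace',), ('Bob',)]

Reason: > vs >= gives different results when salary = 90000 exists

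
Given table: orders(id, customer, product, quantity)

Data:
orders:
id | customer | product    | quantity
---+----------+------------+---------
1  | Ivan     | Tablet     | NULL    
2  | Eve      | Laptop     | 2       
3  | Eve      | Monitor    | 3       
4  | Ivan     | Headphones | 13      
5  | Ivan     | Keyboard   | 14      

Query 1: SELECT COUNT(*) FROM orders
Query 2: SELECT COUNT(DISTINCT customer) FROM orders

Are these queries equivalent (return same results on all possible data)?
No, not equivalent

Query 1 returns: [(5,)]
Query 2 returns: [(2,)]

Reason: COUNT(*) counts rows, COUNT(DISTINCT customer) counts unique customers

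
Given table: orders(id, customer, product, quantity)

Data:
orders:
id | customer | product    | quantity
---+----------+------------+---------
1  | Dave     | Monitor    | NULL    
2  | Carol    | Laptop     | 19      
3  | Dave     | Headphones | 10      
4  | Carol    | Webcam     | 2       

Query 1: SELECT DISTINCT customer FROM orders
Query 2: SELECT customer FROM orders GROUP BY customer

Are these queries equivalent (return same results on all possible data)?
Yes, equivalent

Both queries return: [('Carol',), ('Dave',)]

Reason: Both get unique customers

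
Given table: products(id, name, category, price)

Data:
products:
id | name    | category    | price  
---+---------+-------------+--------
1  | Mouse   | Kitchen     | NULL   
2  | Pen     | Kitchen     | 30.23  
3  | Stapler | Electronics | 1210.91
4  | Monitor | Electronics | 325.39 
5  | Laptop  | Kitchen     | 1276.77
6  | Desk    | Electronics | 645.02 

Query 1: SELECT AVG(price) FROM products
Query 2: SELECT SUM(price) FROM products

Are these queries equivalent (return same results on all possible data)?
No, not equivalent

Query 1 returns: [(697.664,)]
Query 2 returns: [(3488.32,)]

Reason: AVG vs SUM give different aggregate values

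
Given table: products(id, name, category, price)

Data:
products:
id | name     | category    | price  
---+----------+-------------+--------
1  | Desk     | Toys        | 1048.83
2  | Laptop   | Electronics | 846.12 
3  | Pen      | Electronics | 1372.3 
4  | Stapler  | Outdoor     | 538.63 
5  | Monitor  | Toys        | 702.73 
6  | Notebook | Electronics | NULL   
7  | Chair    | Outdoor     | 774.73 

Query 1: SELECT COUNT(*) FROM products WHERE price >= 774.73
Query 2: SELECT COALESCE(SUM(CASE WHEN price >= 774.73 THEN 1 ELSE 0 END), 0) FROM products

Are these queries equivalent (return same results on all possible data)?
Yes, equivalent

Both queries return: [(4,)]

Reason: COUNT with WHERE vs conditional SUM (COALESCE handles empty-table NULL)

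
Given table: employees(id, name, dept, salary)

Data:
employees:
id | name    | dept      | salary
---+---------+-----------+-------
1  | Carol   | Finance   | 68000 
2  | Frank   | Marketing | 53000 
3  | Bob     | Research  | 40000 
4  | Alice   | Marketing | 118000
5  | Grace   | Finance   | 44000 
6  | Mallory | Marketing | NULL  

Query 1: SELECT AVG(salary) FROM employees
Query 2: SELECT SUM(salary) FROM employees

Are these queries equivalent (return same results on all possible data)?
No, not equivalent

Query 1 returns: [(64600.0,)]
Query 2 returns: [(323000,)]

Reason: AVG vs SUM give different aggregate values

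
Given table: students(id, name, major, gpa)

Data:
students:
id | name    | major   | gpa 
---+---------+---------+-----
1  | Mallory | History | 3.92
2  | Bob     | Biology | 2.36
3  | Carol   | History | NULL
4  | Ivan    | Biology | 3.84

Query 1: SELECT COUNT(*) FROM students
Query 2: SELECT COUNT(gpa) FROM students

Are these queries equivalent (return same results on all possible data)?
No, not equivalent

Query 1 returns: [(4,)]
Query 2 returns: [(3,)]

Reason: COUNT(*) includes NULLs, COUNT(column) excludes them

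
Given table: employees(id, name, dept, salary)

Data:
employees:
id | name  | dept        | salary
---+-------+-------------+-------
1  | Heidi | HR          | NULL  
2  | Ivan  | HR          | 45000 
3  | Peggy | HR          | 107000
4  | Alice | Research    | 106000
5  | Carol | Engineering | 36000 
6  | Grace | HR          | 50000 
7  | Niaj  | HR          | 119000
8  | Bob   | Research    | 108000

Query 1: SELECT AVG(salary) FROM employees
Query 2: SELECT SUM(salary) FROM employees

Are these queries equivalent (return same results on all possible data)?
No, not equivalent

Query 1 returns: [(81571.42857142857,)]
Query 2 returns: [(571000,)]

Reason: AVG vs SUM give different aggregate values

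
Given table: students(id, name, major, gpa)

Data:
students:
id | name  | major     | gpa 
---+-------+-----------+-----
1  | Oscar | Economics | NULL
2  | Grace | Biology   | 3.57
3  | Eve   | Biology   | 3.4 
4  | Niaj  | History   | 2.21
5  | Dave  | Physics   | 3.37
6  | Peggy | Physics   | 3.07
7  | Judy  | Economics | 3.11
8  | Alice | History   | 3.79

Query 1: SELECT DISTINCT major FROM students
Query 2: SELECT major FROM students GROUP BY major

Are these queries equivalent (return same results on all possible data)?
Yes, equivalent

Both queries return: [('Biology',), ('Economics',), ('History',), ('Physics',)]

Reason: Both get unique majors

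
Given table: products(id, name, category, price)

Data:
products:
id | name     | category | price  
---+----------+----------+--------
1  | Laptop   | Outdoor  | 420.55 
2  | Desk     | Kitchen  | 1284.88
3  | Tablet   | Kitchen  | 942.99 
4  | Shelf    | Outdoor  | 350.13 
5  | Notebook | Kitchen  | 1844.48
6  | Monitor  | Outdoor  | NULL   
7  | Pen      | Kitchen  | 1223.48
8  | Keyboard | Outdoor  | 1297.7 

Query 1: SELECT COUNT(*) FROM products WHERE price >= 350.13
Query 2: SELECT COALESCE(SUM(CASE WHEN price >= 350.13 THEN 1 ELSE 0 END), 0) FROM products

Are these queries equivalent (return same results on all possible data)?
Yes, equivalent

Both queries return: [(7,)]

Reason: COUNT with WHERE vs conditional SUM (COALESCE handles empty-table NULL)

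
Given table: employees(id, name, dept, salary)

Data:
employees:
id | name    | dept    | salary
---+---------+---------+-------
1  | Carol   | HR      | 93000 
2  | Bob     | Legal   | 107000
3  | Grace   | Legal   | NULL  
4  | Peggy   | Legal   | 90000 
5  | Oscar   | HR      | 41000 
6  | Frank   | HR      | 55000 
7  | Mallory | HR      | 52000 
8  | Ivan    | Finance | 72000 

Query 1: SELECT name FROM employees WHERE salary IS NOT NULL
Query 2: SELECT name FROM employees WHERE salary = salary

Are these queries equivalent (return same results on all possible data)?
Yes, equivalent

Both queries return: [('Bob',), ('Carol',), ('Frank',), ('Ivan',), ('Mallory',), ('Oscar',), ('Peggy',)]

Reason: IS NOT NULL vs self-equality (both exclude NULLs)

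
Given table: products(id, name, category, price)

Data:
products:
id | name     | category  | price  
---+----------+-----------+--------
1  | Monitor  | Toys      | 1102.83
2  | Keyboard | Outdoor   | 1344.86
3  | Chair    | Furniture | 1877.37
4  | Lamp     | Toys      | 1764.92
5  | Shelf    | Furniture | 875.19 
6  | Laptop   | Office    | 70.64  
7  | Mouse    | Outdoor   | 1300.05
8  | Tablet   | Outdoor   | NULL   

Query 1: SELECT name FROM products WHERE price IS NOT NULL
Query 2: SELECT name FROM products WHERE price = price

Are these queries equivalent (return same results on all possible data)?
Yes, equivalent

Both queries return: [('Chair',), ('Keyboard',), ('Lamp',), ('Laptop',), ('Monitor',), ('Mouse',), ('Shelf',)]

Reason: IS NOT NULL vs self-equality (both exclude NULLs)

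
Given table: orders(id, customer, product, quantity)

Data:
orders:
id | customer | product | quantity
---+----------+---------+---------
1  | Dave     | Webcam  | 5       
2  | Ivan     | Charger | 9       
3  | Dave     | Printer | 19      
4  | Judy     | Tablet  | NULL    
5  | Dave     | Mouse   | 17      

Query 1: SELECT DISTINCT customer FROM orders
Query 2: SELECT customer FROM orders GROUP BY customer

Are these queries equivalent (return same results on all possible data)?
Yes, equivalent

Both queries return: [('Dave',), ('Ivan',), ('Judy',)]

Reason: Both get unique customers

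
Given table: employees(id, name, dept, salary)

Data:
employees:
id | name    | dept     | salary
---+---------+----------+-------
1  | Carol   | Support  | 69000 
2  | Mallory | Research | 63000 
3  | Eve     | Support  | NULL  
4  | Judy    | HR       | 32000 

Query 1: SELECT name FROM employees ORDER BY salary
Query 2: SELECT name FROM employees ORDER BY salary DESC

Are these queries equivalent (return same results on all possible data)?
No, not equivalent

Query 1 returns: [('Eve',), ('Judy',), ('Mallory',), ('Carol',)]
Query 2 returns: [('Carol',), ('Mallory',), ('Judy',), ('Eve',)]

Reason: ASC vs DESC gives opposite ordering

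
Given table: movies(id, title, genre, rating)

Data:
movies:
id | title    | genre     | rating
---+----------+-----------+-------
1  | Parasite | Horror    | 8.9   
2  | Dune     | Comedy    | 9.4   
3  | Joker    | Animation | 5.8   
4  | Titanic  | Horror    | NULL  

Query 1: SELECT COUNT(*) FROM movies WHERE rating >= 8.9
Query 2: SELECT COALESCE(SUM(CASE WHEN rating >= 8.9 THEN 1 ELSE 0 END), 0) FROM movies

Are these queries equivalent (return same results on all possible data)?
Yes, equivalent

Both queries return: [(2,)]

Reason: COUNT with WHERE vs conditional SUM (COALESCE handles empty-table NULL)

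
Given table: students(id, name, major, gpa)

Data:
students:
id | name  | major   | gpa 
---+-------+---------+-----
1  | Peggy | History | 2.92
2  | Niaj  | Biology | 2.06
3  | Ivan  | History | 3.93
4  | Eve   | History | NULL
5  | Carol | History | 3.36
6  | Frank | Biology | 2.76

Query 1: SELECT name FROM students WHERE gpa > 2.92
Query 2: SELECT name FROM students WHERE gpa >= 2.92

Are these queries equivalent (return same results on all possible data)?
No, not equivalent

Query 1 returns: [('Ivan',), ('Carol',)]
Query 2 returns: [('Peggy',), ('Ivan',), ('Carol',)]

Reason: > vs >= gives different results when gpa = 2.92 exists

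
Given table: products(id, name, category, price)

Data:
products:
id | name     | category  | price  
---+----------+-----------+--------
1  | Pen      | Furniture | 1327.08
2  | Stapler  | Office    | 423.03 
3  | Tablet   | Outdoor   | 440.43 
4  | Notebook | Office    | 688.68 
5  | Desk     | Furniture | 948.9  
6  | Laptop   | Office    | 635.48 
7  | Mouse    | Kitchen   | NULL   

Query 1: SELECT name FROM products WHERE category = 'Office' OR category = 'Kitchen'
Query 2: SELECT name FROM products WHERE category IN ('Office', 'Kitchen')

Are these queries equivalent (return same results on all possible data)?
Yes, equivalent

Both queries return: [('Laptop',), ('Mouse',), ('Notebook',), ('Stapler',)]

Reason: OR vs IN are equivalent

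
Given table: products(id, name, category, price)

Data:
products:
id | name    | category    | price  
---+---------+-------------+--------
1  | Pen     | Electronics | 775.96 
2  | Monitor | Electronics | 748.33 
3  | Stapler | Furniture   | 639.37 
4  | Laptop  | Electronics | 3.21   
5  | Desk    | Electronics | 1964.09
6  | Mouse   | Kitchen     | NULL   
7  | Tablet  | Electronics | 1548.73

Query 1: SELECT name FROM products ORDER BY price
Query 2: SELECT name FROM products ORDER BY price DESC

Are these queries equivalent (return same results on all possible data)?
No, not equivalent

Query 1 returns: [('Mouse',), ('Laptop',), ('Stapler',), ('Monitor',), ('Pen',), ('Tablet',), ('Desk',)]
Query 2 returns: [('Desk',), ('Tablet',), ('Pen',), ('Monitor',), ('Stapler',), ('Laptop',), ('Mouse',)]

Reason: ASC vs DESC gives opposite ordering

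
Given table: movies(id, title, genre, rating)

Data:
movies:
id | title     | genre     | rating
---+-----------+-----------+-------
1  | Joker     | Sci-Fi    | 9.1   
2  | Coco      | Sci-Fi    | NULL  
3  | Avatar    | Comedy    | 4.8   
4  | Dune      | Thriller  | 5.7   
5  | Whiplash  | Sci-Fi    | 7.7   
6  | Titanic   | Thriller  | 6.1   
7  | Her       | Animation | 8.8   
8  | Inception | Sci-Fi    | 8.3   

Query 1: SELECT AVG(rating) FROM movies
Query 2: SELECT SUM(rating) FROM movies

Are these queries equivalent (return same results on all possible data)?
No, not equivalent

Query 1 returns: [(7.214285714285714,)]
Query 2 returns: [(50.5,)]

Reason: AVG vs SUM give different aggregate values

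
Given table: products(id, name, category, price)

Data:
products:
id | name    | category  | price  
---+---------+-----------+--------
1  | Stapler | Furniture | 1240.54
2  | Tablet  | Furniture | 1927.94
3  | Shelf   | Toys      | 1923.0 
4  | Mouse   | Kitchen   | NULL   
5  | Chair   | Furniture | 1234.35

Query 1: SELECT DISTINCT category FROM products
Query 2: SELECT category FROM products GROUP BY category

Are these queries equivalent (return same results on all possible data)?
Yes, equivalent

Both queries return: [('Furniture',), ('Kitchen',), ('Toys',)]

Reason: Both get unique categorys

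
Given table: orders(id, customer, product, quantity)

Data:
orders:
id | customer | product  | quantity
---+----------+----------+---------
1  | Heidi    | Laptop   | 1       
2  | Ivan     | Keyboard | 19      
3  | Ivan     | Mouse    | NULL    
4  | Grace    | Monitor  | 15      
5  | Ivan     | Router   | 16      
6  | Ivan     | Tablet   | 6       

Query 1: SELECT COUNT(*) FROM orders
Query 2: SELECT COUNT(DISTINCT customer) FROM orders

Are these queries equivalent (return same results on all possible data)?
No, not equivalent

Query 1 returns: [(6,)]
Query 2 returns: [(3,)]

Reason: COUNT(*) counts rows, COUNT(DISTINCT customer) counts unique customers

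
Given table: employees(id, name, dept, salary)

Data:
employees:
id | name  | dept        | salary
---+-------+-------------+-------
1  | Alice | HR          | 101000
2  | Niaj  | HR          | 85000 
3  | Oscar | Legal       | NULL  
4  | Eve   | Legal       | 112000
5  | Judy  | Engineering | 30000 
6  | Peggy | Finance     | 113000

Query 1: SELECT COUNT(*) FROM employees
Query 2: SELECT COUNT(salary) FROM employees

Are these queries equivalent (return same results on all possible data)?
No, not equivalent

Query 1 returns: [(6,)]
Query 2 returns: [(5,)]

Reason: COUNT(*) includes NULLs, COUNT(column) excludes them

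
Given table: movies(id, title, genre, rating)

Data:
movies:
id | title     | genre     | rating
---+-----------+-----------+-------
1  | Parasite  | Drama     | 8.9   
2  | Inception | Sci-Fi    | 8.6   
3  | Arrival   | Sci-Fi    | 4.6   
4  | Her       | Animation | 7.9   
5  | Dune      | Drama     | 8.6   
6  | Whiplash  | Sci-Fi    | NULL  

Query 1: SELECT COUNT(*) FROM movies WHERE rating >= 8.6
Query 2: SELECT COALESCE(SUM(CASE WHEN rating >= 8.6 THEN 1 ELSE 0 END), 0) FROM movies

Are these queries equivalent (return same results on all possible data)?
Yes, equivalent

Both queries return: [(3,)]

Reason: COUNT with WHERE vs conditional SUM (COALESCE handles empty-table NULL)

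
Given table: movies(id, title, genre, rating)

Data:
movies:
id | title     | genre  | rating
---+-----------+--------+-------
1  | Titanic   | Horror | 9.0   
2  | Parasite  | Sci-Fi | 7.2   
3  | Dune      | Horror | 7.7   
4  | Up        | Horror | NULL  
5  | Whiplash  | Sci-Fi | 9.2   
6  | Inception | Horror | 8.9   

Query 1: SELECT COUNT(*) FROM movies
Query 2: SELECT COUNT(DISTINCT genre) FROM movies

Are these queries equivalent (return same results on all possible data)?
No, not equivalent

Query 1 returns: [(6,)]
Query 2 returns: [(2,)]

Reason: COUNT(*) counts rows, COUNT(DISTINCT genre) counts unique genres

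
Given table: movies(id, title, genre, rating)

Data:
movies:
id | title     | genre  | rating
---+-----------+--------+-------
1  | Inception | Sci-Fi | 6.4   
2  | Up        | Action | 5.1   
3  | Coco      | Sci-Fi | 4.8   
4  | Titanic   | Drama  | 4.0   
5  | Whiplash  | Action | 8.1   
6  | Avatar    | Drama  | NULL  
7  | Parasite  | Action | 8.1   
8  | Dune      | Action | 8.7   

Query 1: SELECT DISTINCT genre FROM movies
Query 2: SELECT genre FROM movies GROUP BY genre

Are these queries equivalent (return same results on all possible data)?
Yes, equivalent

Both queries return: [('Action',), ('Drama',), ('Sci-Fi',)]

Reason: Both get unique genres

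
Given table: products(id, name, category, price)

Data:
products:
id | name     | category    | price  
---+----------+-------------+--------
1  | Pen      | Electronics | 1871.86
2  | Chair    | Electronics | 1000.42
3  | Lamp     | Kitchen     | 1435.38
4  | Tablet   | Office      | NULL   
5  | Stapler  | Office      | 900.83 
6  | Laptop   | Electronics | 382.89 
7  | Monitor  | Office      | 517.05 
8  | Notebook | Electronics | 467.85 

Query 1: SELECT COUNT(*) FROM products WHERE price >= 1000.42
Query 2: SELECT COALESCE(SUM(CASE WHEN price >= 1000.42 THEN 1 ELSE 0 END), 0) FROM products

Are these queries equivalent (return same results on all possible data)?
Yes, equivalent

Both queries return: [(3,)]

Reason: COUNT with WHERE vs conditional SUM (COALESCE handles empty-table NULL)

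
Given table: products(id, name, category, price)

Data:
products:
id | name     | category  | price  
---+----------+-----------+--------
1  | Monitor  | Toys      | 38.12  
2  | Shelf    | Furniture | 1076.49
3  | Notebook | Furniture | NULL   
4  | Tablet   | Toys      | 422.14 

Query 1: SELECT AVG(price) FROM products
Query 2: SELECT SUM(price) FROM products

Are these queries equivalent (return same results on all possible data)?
No, not equivalent

Query 1 returns: [(512.25,)]
Query 2 returns: [(1536.75,)]

Reason: AVG vs SUM give different aggregate values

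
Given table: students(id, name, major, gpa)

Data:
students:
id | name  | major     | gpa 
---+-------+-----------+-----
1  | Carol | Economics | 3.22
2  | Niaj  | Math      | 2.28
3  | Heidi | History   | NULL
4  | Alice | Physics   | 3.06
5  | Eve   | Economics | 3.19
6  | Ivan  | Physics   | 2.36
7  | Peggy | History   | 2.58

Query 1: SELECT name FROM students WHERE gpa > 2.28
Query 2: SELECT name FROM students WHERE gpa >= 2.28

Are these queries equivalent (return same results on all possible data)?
No, not equivalent

Query 1 returns: [('Carol',), ('Alice',), ('Eve',), ('Ivan',), ('Peggy',)]
Query 2 returns: [('Carol',), ('Niaj',), ('Alice',), ('Eve',), ('Ivan',), ('Peggy',)]

Reason: > vs >= gives different results when gpa = 2.28 exists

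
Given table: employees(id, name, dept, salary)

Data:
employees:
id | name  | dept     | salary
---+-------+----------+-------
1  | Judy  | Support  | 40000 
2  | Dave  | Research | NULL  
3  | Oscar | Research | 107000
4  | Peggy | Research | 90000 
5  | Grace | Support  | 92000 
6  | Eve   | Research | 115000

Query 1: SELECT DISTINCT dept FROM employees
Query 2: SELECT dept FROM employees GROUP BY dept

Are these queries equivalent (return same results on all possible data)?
Yes, equivalent

Both queries return: [('Research',), ('Support',)]

Reason: Both get unique depts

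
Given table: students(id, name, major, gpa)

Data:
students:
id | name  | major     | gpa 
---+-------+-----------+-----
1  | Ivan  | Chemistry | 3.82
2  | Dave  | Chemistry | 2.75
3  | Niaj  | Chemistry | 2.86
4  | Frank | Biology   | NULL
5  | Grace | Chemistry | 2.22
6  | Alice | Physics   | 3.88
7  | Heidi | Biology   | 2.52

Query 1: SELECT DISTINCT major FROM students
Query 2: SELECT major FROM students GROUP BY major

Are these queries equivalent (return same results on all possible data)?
Yes, equivalent

Both queries return: [('Biology',), ('Chemistry',), ('Physics',)]

Reason: Both get unique majors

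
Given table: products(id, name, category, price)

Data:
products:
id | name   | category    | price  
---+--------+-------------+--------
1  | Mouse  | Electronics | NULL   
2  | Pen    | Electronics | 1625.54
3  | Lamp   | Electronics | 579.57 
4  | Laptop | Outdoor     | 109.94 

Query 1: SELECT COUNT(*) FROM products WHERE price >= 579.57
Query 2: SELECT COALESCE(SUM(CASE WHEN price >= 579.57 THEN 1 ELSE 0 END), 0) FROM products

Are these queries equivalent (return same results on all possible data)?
Yes, equivalent

Both queries return: [(2,)]

Reason: COUNT with WHERE vs conditional SUM (COALESCE handles empty-table NULL)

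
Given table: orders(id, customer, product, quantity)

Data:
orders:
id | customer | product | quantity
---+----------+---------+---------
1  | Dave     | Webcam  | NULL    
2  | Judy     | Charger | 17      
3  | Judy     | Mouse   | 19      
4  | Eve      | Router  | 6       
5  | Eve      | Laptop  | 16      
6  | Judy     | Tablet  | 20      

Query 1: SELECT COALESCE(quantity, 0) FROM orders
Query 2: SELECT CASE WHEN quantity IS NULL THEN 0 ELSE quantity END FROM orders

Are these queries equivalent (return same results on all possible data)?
Yes, equivalent

Both queries return: [(0,), (6,), (16,), (17,), (19,), (20,)]

Reason: COALESCE vs CASE for NULL handling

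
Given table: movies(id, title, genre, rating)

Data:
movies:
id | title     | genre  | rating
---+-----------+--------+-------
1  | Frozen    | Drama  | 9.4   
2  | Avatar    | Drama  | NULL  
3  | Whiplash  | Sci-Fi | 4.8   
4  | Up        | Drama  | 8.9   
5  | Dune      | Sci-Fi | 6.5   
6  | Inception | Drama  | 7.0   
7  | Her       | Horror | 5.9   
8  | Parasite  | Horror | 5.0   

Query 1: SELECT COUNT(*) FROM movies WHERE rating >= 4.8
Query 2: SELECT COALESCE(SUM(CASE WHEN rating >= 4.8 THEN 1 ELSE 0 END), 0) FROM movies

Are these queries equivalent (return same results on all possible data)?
Yes, equivalent

Both queries return: [(7,)]

Reason: COUNT with WHERE vs conditional SUM (COALESCE handles empty-table NULL)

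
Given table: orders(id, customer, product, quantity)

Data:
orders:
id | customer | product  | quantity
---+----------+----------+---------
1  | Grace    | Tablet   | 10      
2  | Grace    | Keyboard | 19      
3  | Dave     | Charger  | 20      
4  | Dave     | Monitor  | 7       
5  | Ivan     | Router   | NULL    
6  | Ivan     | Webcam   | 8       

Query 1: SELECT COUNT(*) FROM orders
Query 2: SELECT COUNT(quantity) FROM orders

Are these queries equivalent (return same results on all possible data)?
No, not equivalent

Query 1 returns: [(6,)]
Query 2 returns: [(5,)]

Reason: COUNT(*) includes NULLs, COUNT(column) excludes them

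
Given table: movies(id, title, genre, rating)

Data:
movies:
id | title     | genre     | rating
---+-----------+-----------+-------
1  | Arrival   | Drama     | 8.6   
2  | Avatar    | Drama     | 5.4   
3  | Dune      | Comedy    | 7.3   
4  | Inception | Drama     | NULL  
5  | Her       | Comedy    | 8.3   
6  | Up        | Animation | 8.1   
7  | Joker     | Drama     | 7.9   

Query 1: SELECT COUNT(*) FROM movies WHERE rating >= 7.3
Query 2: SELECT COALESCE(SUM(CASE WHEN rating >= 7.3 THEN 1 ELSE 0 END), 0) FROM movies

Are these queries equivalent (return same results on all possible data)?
Yes, equivalent

Both queries return: [(5,)]

Reason: COUNT with WHERE vs conditional SUM (COALESCE handles empty-table NULL)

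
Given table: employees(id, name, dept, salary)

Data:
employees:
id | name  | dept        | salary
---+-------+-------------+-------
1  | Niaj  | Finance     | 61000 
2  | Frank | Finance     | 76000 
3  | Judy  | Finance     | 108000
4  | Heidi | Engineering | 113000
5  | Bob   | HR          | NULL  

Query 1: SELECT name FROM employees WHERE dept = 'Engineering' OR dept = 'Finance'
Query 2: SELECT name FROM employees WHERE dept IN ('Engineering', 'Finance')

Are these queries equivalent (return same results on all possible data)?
Yes, equivalent

Both queries return: [('Frank',), ('Heidi',), ('Judy',), ('Niaj',)]

Reason: OR vs IN are equivalent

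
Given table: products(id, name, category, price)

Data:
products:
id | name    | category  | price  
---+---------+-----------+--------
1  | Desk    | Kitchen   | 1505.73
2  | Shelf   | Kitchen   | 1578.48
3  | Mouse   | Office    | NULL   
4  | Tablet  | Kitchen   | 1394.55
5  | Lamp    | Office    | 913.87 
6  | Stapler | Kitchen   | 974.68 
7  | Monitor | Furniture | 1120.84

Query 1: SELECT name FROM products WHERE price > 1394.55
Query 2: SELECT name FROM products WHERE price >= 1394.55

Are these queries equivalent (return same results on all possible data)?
No, not equivalent

Query 1 returns: [('Desk',), ('Shelf',)]
Query 2 returns: [('Desk',), ('Shelf',), ('Tablet',)]

Reason: > vs >= gives different results when price = 1394.55 exists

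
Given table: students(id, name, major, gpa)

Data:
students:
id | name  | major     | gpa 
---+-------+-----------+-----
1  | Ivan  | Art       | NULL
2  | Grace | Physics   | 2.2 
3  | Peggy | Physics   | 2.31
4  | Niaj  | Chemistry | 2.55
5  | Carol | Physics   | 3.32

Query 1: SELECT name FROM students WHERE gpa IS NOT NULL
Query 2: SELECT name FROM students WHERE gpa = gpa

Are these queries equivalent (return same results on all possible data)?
Yes, equivalent

Both queries return: [('Carol',), ('Grace',), ('Niaj',), ('Peggy',)]

Reason: IS NOT NULL vs self-equality (both exclude NULLs)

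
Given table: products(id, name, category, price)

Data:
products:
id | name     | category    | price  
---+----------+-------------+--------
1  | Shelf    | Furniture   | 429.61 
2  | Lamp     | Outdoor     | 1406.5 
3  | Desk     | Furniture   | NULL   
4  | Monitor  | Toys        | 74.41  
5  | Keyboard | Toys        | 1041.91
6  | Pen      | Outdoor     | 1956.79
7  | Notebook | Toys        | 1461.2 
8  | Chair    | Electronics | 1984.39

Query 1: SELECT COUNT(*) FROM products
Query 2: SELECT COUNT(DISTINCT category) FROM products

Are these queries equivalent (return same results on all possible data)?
No, not equivalent

Query 1 returns: [(8,)]
Query 2 returns: [(4,)]

Reason: COUNT(*) counts rows, COUNT(DISTINCT category) counts unique categorys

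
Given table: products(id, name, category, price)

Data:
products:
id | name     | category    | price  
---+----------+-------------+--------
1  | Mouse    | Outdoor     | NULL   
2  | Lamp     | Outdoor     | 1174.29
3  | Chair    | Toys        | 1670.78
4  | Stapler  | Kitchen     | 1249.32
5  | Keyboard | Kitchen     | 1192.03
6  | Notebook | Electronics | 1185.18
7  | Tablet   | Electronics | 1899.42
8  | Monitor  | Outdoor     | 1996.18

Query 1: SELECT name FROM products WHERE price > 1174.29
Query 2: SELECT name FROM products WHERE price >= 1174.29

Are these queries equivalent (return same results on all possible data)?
No, not equivalent

Query 1 returns: [('Chair',), ('Stapler',), ('Keyboard',), ('Notebook',), ('Tablet',), ('Monitor',)]
Query 2 returns: [('Lamp',), ('Chair',), ('Stapler',), ('Keyboard',), ('Notebook',), ('Tablet',), ('Monitor',)]

Reason: > vs >= gives different results when price = 1174.29 exists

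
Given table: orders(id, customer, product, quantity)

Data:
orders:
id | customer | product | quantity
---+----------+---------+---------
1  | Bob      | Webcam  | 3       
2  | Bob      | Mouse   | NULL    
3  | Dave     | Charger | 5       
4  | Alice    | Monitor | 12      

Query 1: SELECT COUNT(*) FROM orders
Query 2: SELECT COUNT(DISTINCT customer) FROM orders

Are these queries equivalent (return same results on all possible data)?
No, not equivalent

Query 1 returns: [(4,)]
Query 2 returns: [(3,)]

Reason: COUNT(*) counts rows, COUNT(DISTINCT customer) counts unique customers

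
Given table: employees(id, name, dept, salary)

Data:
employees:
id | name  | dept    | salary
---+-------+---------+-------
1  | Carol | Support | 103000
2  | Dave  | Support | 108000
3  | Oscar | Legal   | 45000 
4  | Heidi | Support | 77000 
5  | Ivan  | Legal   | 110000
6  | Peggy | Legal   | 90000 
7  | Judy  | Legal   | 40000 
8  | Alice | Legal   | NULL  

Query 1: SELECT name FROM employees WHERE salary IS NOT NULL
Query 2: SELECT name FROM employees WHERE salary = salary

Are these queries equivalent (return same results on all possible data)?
Yes, equivalent

Both queries return: [('Carol',), ('Dave',), ('Heidi',), ('Ivan',), ('Judy',), ('Oscar',), ('Peggy',)]

Reason: IS NOT NULL vs self-equality (both exclude NULLs)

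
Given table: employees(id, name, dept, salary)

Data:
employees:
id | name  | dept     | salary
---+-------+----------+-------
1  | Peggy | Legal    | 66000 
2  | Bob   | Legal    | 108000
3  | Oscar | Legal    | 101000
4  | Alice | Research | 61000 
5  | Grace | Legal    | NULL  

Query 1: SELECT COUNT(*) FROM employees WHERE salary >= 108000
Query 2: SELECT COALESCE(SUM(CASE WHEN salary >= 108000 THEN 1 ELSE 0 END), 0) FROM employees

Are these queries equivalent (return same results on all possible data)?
Yes, equivalent

Both queries return: [(1,)]

Reason: COUNT with WHERE vs conditional SUM (COALESCE handles empty-table NULL)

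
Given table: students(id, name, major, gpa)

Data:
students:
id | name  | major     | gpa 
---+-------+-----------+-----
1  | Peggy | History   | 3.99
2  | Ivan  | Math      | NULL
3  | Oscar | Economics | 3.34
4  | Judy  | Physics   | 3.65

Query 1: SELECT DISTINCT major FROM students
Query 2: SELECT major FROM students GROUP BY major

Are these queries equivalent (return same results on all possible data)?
Yes, equivalent

Both queries return: [('Economics',), ('History',), ('Math',), ('Physics',)]

Reason: Both get unique majors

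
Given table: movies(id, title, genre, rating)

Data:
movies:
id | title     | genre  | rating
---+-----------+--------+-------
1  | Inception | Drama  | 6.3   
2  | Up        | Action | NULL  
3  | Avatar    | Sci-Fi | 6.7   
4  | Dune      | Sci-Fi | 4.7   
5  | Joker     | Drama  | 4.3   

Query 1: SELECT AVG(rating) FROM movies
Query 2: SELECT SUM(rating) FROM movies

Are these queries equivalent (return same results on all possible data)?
No, not equivalent

Query 1 returns: [(5.5,)]
Query 2 returns: [(22.0,)]

Reason: AVG vs SUM give different aggregate values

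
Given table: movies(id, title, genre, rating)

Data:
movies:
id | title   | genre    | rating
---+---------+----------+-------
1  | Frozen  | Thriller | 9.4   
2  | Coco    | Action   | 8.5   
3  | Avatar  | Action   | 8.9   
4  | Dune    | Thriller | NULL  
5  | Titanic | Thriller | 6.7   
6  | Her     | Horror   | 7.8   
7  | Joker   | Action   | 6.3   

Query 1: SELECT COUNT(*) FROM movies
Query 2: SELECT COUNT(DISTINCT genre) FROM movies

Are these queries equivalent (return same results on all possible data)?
No, not equivalent

Query 1 returns: [(7,)]
Query 2 returns: [(3,)]

Reason: COUNT(*) counts rows, COUNT(DISTINCT genre) counts unique genres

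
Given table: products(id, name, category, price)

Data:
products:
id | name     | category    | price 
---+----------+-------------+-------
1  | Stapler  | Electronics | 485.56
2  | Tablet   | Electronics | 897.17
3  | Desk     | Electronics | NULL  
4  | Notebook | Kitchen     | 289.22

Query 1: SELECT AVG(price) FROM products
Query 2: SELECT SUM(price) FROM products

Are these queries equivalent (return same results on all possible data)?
No, not equivalent

Query 1 returns: [(557.3166666666667,)]
Query 2 returns: [(1671.95,)]

Reason: AVG vs SUM give different aggregate values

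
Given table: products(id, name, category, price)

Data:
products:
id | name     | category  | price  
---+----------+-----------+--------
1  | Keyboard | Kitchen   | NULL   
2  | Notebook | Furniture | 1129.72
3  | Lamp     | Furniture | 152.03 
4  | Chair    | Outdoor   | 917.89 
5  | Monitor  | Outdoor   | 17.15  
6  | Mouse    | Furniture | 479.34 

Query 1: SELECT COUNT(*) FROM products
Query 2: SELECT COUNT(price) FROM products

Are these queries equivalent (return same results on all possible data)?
No, not equivalent

Query 1 returns: [(6,)]
Query 2 returns: [(5,)]

Reason: COUNT(*) includes NULLs, COUNT(column) excludes them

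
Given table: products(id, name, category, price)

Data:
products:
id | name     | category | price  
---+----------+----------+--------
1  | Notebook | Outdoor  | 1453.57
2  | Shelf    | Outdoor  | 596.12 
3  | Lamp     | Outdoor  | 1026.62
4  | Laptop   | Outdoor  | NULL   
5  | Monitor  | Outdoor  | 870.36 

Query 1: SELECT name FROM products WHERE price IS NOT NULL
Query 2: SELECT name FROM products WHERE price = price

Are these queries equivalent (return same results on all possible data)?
Yes, equivalent

Both queries return: [('Lamp',), ('Monitor',), ('Notebook',), ('Shelf',)]

Reason: IS NOT NULL vs self-equality (both exclude NULLs)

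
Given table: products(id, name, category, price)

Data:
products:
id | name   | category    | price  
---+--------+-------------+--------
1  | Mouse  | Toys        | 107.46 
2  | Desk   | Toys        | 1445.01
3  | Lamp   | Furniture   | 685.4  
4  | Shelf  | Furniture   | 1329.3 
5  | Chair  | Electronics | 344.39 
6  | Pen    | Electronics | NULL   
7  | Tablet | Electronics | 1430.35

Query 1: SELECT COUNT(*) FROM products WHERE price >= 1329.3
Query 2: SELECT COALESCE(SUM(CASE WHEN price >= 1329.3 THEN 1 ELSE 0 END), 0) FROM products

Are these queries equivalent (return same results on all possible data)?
Yes, equivalent

Both queries return: [(3,)]

Reason: COUNT with WHERE vs conditional SUM (COALESCE handles empty-table NULL)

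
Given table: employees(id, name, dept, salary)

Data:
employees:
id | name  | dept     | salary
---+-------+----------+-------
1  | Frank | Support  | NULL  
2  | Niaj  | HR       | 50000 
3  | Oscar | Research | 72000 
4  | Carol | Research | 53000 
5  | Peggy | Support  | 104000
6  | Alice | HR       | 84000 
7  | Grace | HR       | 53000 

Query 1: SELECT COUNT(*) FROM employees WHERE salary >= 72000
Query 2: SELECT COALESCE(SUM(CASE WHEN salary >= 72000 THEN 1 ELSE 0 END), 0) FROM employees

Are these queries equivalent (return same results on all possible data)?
Yes, equivalent

Both queries return: [(3,)]

Reason: COUNT with WHERE vs conditional SUM (COALESCE handles empty-table NULL)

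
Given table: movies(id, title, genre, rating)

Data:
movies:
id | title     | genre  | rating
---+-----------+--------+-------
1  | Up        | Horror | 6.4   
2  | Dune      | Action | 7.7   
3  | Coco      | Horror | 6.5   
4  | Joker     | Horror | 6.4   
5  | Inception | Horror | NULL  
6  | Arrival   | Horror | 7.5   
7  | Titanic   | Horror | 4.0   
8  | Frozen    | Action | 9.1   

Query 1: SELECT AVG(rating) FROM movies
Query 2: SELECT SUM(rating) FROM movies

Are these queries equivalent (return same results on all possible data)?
No, not equivalent

Query 1 returns: [(6.8,)]
Query 2 returns: [(47.6,)]

Reason: AVG vs SUM give different aggregate values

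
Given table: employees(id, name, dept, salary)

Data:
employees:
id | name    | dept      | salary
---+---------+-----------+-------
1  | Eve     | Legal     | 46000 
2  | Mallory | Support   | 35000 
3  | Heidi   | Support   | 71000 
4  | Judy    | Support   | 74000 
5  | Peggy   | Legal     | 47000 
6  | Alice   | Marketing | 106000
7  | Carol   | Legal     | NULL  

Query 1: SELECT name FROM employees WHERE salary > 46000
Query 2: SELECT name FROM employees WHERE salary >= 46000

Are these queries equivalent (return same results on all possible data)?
No, not equivalent

Query 1 returns: [('Heidi',), ('Judy',), ('Peggy',), ('Alice',)]
Query 2 returns: [('Eve',), ('Heidi',), ('Judy',), ('Peggy',), ('Alice',)]

Reason: > vs >= gives different results when salary = 46000 exists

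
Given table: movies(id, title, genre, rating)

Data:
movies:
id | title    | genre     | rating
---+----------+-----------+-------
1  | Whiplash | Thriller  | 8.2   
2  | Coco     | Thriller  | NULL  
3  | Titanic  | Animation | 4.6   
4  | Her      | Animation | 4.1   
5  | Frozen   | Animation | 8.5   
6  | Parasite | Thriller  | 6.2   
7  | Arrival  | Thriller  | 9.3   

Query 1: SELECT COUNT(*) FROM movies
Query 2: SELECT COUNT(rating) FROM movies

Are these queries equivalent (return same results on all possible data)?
No, not equivalent

Query 1 returns: [(7,)]
Query 2 returns: [(6,)]

Reason: COUNT(*) includes NULLs, COUNT(column) excludes them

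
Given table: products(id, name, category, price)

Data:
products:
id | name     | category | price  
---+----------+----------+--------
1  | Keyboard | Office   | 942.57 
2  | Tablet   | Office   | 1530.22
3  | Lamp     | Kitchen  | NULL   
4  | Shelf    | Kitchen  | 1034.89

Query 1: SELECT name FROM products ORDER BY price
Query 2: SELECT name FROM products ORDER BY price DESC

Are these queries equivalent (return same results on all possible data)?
No, not equivalent

Query 1 returns: [('Lamp',), ('Keyboard',), ('Shelf',), ('Tablet',)]
Query 2 returns: [('Tablet',), ('Shelf',), ('Keyboard',), ('Lamp',)]

Reason: ASC vs DESC gives opposite ordering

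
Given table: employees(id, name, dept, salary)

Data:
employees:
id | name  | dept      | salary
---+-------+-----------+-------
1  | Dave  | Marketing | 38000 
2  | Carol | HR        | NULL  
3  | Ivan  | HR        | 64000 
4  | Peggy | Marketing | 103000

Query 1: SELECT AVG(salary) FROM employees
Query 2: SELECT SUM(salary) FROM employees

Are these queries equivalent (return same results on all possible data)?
No, not equivalent

Query 1 returns: [(68333.33333333333,)]
Query 2 returns: [(205000,)]

Reason: AVG vs SUM give different aggregate values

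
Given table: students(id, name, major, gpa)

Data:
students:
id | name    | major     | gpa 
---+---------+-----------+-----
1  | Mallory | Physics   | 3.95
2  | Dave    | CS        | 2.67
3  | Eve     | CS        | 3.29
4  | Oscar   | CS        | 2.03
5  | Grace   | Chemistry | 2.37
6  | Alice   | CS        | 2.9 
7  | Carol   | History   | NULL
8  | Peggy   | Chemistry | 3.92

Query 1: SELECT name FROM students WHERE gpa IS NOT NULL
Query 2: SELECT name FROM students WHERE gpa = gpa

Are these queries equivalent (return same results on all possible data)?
Yes, equivalent

Both queries return: [('Alice',), ('Dave',), ('Eve',), ('Grace',), ('Mallory',), ('Oscar',), ('Peggy',)]

Reason: IS NOT NULL vs self-equality (both exclude NULLs)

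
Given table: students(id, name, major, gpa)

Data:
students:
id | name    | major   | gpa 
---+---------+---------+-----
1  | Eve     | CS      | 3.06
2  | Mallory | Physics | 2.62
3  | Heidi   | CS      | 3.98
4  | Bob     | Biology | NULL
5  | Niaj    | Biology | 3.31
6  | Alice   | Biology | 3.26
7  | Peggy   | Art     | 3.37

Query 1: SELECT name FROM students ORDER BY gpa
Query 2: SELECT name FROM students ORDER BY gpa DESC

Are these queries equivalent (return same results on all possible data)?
No, not equivalent

Query 1 returns: [('Bob',), ('Mallory',), ('Eve',), ('Alice',), ('Niaj',), ('Peggy',), ('Heidi',)]
Query 2 returns: [('Heidi',), ('Peggy',), ('Niaj',), ('Alice',), ('Eve',), ('Mallory',), ('Bob',)]

Reason: ASC vs DESC gives opposite ordering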